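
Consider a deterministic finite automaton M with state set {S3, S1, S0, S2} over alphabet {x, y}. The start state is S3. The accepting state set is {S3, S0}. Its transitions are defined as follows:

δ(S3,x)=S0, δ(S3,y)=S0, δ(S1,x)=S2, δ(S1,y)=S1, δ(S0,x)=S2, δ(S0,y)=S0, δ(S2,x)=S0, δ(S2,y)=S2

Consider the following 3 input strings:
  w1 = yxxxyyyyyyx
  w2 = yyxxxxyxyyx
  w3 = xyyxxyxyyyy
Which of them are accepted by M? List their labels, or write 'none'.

w1:
  start at S3
  read 'y': S3 → S0
  read 'x': S0 → S2
  read 'x': S2 → S0
  read 'x': S0 → S2
  read 'y': S2 → S2
  read 'y': S2 → S2
  read 'y': S2 → S2
  read 'y': S2 → S2
  read 'y': S2 → S2
  read 'y': S2 → S2
  read 'x': S2 → S0
  end S0, accepted
w2:
  start at S3
  read 'y': S3 → S0
  read 'y': S0 → S0
  read 'x': S0 → S2
  read 'x': S2 → S0
  read 'x': S0 → S2
  read 'x': S2 → S0
  read 'y': S0 → S0
  read 'x': S0 → S2
  read 'y': S2 → S2
  read 'y': S2 → S2
  read 'x': S2 → S0
  end S0, accepted
w3:
  start at S3
  read 'x': S3 → S0
  read 'y': S0 → S0
  read 'y': S0 → S0
  read 'x': S0 → S2
  read 'x': S2 → S0
  read 'y': S0 → S0
  read 'x': S0 → S2
  read 'y': S2 → S2
  read 'y': S2 → S2
  read 'y': S2 → S2
  read 'y': S2 → S2
  end S2, rejected

w1, w2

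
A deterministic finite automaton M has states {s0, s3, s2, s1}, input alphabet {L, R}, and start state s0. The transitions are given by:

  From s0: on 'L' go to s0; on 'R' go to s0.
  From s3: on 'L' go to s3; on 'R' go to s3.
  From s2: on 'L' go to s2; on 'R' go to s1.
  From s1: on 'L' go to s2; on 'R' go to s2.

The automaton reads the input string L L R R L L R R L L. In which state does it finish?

s0

Trace: s0 -L-> s0 -L-> s0 -R-> s0 -R-> s0 -L-> s0 -L-> s0 -R-> s0 -R-> s0 -L-> s0 -L-> s0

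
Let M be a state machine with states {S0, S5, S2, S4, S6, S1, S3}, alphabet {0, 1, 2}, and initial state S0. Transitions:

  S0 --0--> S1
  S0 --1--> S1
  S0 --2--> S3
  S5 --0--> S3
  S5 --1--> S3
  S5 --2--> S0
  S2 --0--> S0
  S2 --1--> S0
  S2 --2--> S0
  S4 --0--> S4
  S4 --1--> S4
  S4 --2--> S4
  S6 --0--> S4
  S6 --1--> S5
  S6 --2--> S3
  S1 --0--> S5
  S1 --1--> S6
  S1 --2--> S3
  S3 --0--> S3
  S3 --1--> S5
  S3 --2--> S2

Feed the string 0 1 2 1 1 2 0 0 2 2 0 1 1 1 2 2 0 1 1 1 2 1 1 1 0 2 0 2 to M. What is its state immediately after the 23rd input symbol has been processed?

start at S0
read '0': S0 → S1
read '1': S1 → S6
read '2': S6 → S3
read '1': S3 → S5
read '1': S5 → S3
read '2': S3 → S2
read '0': S2 → S0
read '0': S0 → S1
read '2': S1 → S3
read '2': S3 → S2
read '0': S2 → S0
read '1': S0 → S1
read '1': S1 → S6
read '1': S6 → S5
read '2': S5 → S0
read '2': S0 → S3
read '0': S3 → S3
read '1': S3 → S5
read '1': S5 → S3
read '1': S3 → S5
read '2': S5 → S0
read '1': S0 → S1
read '1': S1 → S6
After 23 symbols: S6.

S6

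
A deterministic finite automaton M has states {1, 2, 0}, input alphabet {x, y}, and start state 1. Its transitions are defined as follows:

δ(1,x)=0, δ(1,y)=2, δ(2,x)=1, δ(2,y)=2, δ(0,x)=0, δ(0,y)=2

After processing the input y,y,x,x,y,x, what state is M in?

1

1 → 2 → 2 → 1 → 0 → 2 → 1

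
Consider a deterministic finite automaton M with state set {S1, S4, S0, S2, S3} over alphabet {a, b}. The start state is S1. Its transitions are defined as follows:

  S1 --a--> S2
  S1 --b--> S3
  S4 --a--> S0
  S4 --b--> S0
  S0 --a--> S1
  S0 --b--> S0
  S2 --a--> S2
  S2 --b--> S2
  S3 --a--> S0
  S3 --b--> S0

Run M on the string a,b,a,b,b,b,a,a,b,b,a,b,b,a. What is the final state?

S2

start at S1
read 'a': S1 → S2
read 'b': S2 → S2
read 'a': S2 → S2
read 'b': S2 → S2
read 'b': S2 → S2
read 'b': S2 → S2
read 'a': S2 → S2
read 'a': S2 → S2
read 'b': S2 → S2
read 'b': S2 → S2
read 'a': S2 → S2
read 'b': S2 → S2
read 'b': S2 → S2
read 'a': S2 → S2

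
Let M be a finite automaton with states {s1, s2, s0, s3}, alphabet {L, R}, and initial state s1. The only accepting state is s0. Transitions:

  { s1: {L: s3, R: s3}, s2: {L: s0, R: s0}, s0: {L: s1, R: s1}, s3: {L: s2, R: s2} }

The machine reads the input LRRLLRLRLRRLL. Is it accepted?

Trace: s1 -L-> s3 -R-> s2 -R-> s0 -L-> s1 -L-> s3 -R-> s2 -L-> s0 -R-> s1 -L-> s3 -R-> s2 -R-> s0 -L-> s1 -L-> s3
End state s3 is not accepting.

No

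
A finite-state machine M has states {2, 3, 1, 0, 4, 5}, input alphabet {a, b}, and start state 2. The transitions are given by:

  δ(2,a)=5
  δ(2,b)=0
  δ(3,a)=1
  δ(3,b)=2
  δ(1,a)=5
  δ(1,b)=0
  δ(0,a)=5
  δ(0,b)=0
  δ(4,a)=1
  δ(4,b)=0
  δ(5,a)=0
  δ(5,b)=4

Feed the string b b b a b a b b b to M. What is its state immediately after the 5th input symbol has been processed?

4

2 → 0 → 0 → 0 → 5 → 4
After 5 symbols: 4.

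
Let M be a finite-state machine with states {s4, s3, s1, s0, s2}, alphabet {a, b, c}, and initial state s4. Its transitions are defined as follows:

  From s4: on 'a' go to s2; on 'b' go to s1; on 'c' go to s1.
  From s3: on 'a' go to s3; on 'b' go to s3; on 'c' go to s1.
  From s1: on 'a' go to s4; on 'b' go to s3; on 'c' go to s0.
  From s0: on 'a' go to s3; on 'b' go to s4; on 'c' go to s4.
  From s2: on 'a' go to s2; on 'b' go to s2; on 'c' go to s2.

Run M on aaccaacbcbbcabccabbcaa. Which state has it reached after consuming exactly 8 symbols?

Trace: s4 -a-> s2 -a-> s2 -c-> s2 -c-> s2 -a-> s2 -a-> s2 -c-> s2 -b-> s2
After 8 symbols: s2.

s2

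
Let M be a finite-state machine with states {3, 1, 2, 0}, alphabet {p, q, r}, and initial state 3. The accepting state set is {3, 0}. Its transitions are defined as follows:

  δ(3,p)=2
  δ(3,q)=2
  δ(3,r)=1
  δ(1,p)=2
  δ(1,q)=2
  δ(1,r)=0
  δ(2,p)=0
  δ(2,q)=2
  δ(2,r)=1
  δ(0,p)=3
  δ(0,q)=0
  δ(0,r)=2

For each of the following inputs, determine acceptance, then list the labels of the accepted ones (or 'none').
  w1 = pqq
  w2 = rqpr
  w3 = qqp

w3

w1:
  start at 3
  read 'p': 3 → 2
  read 'q': 2 → 2
  read 'q': 2 → 2
  end 2, rejected
w2:
  start at 3
  read 'r': 3 → 1
  read 'q': 1 → 2
  read 'p': 2 → 0
  read 'r': 0 → 2
  end 2, rejected
w3:
  start at 3
  read 'q': 3 → 2
  read 'q': 2 → 2
  read 'p': 2 → 0
  end 0, accepted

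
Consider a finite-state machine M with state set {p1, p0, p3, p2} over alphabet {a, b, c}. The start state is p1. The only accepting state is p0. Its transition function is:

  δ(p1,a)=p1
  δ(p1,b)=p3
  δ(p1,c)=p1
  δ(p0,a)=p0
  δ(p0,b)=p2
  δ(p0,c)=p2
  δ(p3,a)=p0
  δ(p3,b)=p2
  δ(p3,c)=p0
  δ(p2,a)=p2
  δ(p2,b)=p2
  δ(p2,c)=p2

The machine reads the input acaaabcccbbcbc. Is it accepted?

No

Trace: p1 -a-> p1 -c-> p1 -a-> p1 -a-> p1 -a-> p1 -b-> p3 -c-> p0 -c-> p2 -c-> p2 -b-> p2 -b-> p2 -c-> p2 -b-> p2 -c-> p2
End state p2 is not accepting.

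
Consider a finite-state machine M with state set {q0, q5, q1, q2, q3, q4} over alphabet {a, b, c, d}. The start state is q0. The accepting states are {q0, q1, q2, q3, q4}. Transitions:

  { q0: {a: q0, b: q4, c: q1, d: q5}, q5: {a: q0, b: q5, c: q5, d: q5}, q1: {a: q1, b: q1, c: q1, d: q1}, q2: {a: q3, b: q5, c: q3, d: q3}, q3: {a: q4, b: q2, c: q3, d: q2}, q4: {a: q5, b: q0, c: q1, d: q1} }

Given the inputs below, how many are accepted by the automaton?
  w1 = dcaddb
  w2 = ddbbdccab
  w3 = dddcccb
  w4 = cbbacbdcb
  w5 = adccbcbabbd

2

w1: Trace: q0 -d-> q5 -c-> q5 -a-> q0 -d-> q5 -d-> q5 -b-> q5  → end q5, rejected
w2: Trace: q0 -d-> q5 -d-> q5 -b-> q5 -b-> q5 -d-> q5 -c-> q5 -c-> q5 -a-> q0 -b-> q4  → end q4, accepted
w3: Trace: q0 -d-> q5 -d-> q5 -d-> q5 -c-> q5 -c-> q5 -c-> q5 -b-> q5  → end q5, rejected
w4: Trace: q0 -c-> q1 -b-> q1 -b-> q1 -a-> q1 -c-> q1 -b-> q1 -d-> q1 -c-> q1 -b-> q1  → end q1, accepted
w5: Trace: q0 -a-> q0 -d-> q5 -c-> q5 -c-> q5 -b-> q5 -c-> q5 -b-> q5 -a-> q0 -b-> q4 -b-> q0 -d-> q5  → end q5, rejected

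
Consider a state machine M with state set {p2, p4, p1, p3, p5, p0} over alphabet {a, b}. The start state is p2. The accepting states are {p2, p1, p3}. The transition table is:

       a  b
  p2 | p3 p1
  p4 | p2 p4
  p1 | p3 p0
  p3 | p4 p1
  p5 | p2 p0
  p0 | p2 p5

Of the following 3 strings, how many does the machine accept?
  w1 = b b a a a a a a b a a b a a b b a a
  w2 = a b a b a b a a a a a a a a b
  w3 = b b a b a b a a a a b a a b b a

w1: Trace: p2 -b-> p1 -b-> p0 -a-> p2 -a-> p3 -a-> p4 -a-> p2 -a-> p3 -a-> p4 -b-> p4 -a-> p2 -a-> p3 -b-> p1 -a-> p3 -a-> p4 -b-> p4 -b-> p4 -a-> p2 -a-> p3  → end p3, accepted
w2: Trace: p2 -a-> p3 -b-> p1 -a-> p3 -b-> p1 -a-> p3 -b-> p1 -a-> p3 -a-> p4 -a-> p2 -a-> p3 -a-> p4 -a-> p2 -a-> p3 -a-> p4 -b-> p4  → end p4, rejected
w3: Trace: p2 -b-> p1 -b-> p0 -a-> p2 -b-> p1 -a-> p3 -b-> p1 -a-> p3 -a-> p4 -a-> p2 -a-> p3 -b-> p1 -a-> p3 -a-> p4 -b-> p4 -b-> p4 -a-> p2  → end p2, accepted

2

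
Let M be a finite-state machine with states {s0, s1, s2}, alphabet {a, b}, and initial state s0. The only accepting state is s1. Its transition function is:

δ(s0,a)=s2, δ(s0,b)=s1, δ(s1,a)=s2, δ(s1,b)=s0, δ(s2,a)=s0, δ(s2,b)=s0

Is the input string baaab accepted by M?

s0 → s1 → s2 → s0 → s2 → s0
End state s0 is not accepting.

No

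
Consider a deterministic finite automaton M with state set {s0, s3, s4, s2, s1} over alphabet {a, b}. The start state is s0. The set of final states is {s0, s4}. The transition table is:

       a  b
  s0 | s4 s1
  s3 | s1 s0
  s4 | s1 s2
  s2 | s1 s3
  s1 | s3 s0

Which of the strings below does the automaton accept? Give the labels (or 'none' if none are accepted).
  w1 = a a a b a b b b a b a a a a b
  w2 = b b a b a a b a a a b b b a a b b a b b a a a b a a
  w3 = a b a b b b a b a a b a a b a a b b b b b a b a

w1

w1: s0 → s4 → s1 → s3 → s0 → s4 → s2 → s3 → s0 → s4 → s2 → s1 → s3 → s1 → s3 → s0  → end s0, accepted
w2: s0 → s1 → s0 → s4 → s2 → s1 → s3 → s0 → s4 → s1 → s3 → s0 → s1 → s0 → s4 → s1 → s0 → s1 → s3 → s0 → s1 → s3 → s1 → s3 → s0 → s4 → s1  → end s1, rejected
w3: s0 → s4 → s2 → s1 → s0 → s1 → s0 → s4 → s2 → s1 → s3 → s0 → s4 → s1 → s0 → s4 → s1 → s0 → s1 → s0 → s1 → s0 → s4 → s2 → s1  → end s1, rejected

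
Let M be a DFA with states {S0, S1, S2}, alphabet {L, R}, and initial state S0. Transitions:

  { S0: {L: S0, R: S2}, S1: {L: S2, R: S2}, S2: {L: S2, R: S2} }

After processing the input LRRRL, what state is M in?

S2

S0 → S0 → S2 → S2 → S2 → S2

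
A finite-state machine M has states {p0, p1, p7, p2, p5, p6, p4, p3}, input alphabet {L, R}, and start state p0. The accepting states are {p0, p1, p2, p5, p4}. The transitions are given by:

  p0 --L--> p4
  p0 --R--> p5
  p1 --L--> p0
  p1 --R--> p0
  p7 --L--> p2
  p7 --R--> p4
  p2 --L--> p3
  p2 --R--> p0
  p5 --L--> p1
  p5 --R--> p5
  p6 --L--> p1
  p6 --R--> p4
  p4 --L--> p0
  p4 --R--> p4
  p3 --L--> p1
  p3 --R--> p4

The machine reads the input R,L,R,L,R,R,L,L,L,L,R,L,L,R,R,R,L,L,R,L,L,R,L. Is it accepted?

Yes

Trace: p0 -R-> p5 -L-> p1 -R-> p0 -L-> p4 -R-> p4 -R-> p4 -L-> p0 -L-> p4 -L-> p0 -L-> p4 -R-> p4 -L-> p0 -L-> p4 -R-> p4 -R-> p4 -R-> p4 -L-> p0 -L-> p4 -R-> p4 -L-> p0 -L-> p4 -R-> p4 -L-> p0
End state p0 is accepting.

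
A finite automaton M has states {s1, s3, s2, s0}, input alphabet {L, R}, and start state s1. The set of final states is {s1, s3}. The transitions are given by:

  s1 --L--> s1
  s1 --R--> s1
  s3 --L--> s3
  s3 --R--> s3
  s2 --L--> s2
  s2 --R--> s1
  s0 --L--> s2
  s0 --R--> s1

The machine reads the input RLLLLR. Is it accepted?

start at s1
read 'R': s1 → s1
read 'L': s1 → s1
read 'L': s1 → s1
read 'L': s1 → s1
read 'L': s1 → s1
read 'R': s1 → s1
End state s1 is accepting.

Yes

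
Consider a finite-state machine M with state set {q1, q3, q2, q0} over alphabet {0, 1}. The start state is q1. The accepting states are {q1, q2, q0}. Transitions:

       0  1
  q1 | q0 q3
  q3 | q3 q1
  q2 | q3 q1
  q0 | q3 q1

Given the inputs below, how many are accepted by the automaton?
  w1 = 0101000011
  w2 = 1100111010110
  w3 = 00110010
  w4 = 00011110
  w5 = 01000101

w1:
  start at q1
  read '0': q1 → q0
  read '1': q0 → q1
  read '0': q1 → q0
  read '1': q0 → q1
  read '0': q1 → q0
  read '0': q0 → q3
  read '0': q3 → q3
  read '0': q3 → q3
  read '1': q3 → q1
  read '1': q1 → q3
  end q3, rejected
w2:
  start at q1
  read '1': q1 → q3
  read '1': q3 → q1
  read '0': q1 → q0
  read '0': q0 → q3
  read '1': q3 → q1
  read '1': q1 → q3
  read '1': q3 → q1
  read '0': q1 → q0
  read '1': q0 → q1
  read '0': q1 → q0
  read '1': q0 → q1
  read '1': q1 → q3
  read '0': q3 → q3
  end q3, rejected
w3:
  start at q1
  read '0': q1 → q0
  read '0': q0 → q3
  read '1': q3 → q1
  read '1': q1 → q3
  read '0': q3 → q3
  read '0': q3 → q3
  read '1': q3 → q1
  read '0': q1 → q0
  end q0, accepted
w4:
  start at q1
  read '0': q1 → q0
  read '0': q0 → q3
  read '0': q3 → q3
  read '1': q3 → q1
  read '1': q1 → q3
  read '1': q3 → q1
  read '1': q1 → q3
  read '0': q3 → q3
  end q3, rejected
w5:
  start at q1
  read '0': q1 → q0
  read '1': q0 → q1
  read '0': q1 → q0
  read '0': q0 → q3
  read '0': q3 → q3
  read '1': q3 → q1
  read '0': q1 → q0
  read '1': q0 → q1
  end q1, accepted

2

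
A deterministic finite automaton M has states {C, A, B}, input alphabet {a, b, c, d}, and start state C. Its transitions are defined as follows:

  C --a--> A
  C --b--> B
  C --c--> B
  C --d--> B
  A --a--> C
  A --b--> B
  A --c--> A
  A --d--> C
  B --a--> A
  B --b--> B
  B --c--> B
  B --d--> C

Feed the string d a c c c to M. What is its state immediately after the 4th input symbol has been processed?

A

start at C
read 'd': C → B
read 'a': B → A
read 'c': A → A
read 'c': A → A
After 4 symbols: A.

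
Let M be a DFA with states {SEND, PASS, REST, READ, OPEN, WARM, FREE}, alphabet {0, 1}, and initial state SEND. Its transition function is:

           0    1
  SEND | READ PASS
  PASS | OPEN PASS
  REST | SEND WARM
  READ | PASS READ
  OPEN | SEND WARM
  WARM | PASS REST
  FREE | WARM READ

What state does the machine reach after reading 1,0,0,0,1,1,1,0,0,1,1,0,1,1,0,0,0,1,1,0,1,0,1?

Trace: SEND -1-> PASS -0-> OPEN -0-> SEND -0-> READ -1-> READ -1-> READ -1-> READ -0-> PASS -0-> OPEN -1-> WARM -1-> REST -0-> SEND -1-> PASS -1-> PASS -0-> OPEN -0-> SEND -0-> READ -1-> READ -1-> READ -0-> PASS -1-> PASS -0-> OPEN -1-> WARM

WARM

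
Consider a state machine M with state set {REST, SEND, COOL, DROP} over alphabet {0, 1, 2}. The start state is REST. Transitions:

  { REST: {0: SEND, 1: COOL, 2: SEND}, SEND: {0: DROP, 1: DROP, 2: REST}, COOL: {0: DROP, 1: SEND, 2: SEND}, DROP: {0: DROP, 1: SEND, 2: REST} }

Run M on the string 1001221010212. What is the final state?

Trace: REST -1-> COOL -0-> DROP -0-> DROP -1-> SEND -2-> REST -2-> SEND -1-> DROP -0-> DROP -1-> SEND -0-> DROP -2-> REST -1-> COOL -2-> SEND

SEND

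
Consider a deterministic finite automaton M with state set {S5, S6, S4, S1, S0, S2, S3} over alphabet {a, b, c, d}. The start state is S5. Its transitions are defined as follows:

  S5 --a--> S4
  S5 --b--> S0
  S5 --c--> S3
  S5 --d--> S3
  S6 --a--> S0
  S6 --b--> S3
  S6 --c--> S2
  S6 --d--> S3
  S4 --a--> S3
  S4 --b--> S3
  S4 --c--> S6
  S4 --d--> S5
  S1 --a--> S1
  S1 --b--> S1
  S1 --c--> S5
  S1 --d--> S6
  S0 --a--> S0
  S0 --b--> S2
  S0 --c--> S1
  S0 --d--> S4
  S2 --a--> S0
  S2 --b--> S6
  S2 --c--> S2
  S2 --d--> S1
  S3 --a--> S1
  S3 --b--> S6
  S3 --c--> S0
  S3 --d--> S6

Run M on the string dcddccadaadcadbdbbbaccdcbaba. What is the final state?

S0

S5 → S3 → S0 → S4 → S5 → S3 → S0 → S0 → S4 → S3 → S1 → S6 → S2 → S0 → S4 → S3 → S6 → S3 → S6 → S3 → S1 → S5 → S3 → S6 → S2 → S6 → S0 → S2 → S0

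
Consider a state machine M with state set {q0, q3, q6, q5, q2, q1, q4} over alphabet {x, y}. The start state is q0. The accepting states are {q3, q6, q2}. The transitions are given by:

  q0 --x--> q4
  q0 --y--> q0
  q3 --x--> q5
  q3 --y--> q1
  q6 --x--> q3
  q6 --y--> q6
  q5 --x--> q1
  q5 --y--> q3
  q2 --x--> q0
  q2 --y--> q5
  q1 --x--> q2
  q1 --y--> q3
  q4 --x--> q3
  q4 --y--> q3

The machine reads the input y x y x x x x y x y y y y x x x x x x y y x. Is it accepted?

Yes

Trace: q0 -y-> q0 -x-> q4 -y-> q3 -x-> q5 -x-> q1 -x-> q2 -x-> q0 -y-> q0 -x-> q4 -y-> q3 -y-> q1 -y-> q3 -y-> q1 -x-> q2 -x-> q0 -x-> q4 -x-> q3 -x-> q5 -x-> q1 -y-> q3 -y-> q1 -x-> q2
End state q2 is accepting.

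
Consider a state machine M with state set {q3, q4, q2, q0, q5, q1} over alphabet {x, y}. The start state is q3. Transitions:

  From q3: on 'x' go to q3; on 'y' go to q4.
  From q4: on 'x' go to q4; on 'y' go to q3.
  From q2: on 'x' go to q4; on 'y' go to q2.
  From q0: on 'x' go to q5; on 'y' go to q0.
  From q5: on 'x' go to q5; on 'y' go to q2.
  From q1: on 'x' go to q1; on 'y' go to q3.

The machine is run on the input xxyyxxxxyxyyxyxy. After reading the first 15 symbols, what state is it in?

q3

start at q3
read 'x': q3 → q3
read 'x': q3 → q3
read 'y': q3 → q4
read 'y': q4 → q3
read 'x': q3 → q3
read 'x': q3 → q3
read 'x': q3 → q3
read 'x': q3 → q3
read 'y': q3 → q4
read 'x': q4 → q4
read 'y': q4 → q3
read 'y': q3 → q4
read 'x': q4 → q4
read 'y': q4 → q3
read 'x': q3 → q3
After 15 symbols: q3.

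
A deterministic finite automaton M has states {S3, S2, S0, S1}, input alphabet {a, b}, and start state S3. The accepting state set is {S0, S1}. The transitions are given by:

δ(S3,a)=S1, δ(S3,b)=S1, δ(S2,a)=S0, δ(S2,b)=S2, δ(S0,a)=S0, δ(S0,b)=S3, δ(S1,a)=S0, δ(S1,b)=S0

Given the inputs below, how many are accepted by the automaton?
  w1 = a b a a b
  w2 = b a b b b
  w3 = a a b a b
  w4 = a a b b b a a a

w1: S3 → S1 → S0 → S0 → S0 → S3  → end S3, rejected
w2: S3 → S1 → S0 → S3 → S1 → S0  → end S0, accepted
w3: S3 → S1 → S0 → S3 → S1 → S0  → end S0, accepted
w4: S3 → S1 → S0 → S3 → S1 → S0 → S0 → S0 → S0  → end S0, accepted

3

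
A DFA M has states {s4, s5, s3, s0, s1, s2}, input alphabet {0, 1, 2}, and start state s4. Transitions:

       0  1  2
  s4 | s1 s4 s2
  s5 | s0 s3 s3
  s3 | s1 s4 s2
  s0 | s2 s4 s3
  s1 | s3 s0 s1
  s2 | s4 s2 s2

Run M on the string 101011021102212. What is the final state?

s4 → s4 → s1 → s0 → s2 → s2 → s2 → s4 → s2 → s2 → s2 → s4 → s2 → s2 → s2 → s2

s2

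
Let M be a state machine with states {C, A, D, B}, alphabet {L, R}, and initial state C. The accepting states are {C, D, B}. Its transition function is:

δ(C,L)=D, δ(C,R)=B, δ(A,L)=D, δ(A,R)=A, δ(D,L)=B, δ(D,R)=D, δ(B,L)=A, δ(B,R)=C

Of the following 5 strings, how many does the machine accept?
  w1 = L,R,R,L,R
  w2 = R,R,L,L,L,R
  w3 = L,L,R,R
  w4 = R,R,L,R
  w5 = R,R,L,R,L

4

w1: Trace: C -L-> D -R-> D -R-> D -L-> B -R-> C  → end C, accepted
w2: Trace: C -R-> B -R-> C -L-> D -L-> B -L-> A -R-> A  → end A, rejected
w3: Trace: C -L-> D -L-> B -R-> C -R-> B  → end B, accepted
w4: Trace: C -R-> B -R-> C -L-> D -R-> D  → end D, accepted
w5: Trace: C -R-> B -R-> C -L-> D -R-> D -L-> B  → end B, accepted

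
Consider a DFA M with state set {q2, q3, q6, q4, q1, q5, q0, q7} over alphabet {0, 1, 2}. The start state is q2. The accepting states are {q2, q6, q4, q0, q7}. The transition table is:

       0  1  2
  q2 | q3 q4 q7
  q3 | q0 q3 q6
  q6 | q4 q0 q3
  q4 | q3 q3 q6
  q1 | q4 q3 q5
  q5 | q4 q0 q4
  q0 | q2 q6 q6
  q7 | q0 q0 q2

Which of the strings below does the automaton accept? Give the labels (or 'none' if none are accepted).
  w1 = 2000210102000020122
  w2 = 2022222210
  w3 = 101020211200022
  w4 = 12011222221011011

w1, w2, w4

w1:
  start at q2
  read '2': q2 → q7
  read '0': q7 → q0
  read '0': q0 → q2
  read '0': q2 → q3
  read '2': q3 → q6
  read '1': q6 → q0
  read '0': q0 → q2
  read '1': q2 → q4
  read '0': q4 → q3
  read '2': q3 → q6
  read '0': q6 → q4
  read '0': q4 → q3
  read '0': q3 → q0
  read '0': q0 → q2
  read '2': q2 → q7
  read '0': q7 → q0
  read '1': q0 → q6
  read '2': q6 → q3
  read '2': q3 → q6
  end q6, accepted
w2:
  start at q2
  read '2': q2 → q7
  read '0': q7 → q0
  read '2': q0 → q6
  read '2': q6 → q3
  read '2': q3 → q6
  read '2': q6 → q3
  read '2': q3 → q6
  read '2': q6 → q3
  read '1': q3 → q3
  read '0': q3 → q0
  end q0, accepted
w3:
  start at q2
  read '1': q2 → q4
  read '0': q4 → q3
  read '1': q3 → q3
  read '0': q3 → q0
  read '2': q0 → q6
  read '0': q6 → q4
  read '2': q4 → q6
  read '1': q6 → q0
  read '1': q0 → q6
  read '2': q6 → q3
  read '0': q3 → q0
  read '0': q0 → q2
  read '0': q2 → q3
  read '2': q3 → q6
  read '2': q6 → q3
  end q3, rejected
w4:
  start at q2
  read '1': q2 → q4
  read '2': q4 → q6
  read '0': q6 → q4
  read '1': q4 → q3
  read '1': q3 → q3
  read '2': q3 → q6
  read '2': q6 → q3
  read '2': q3 → q6
  read '2': q6 → q3
  read '2': q3 → q6
  read '1': q6 → q0
  read '0': q0 → q2
  read '1': q2 → q4
  read '1': q4 → q3
  read '0': q3 → q0
  read '1': q0 → q6
  read '1': q6 → q0
  end q0, accepted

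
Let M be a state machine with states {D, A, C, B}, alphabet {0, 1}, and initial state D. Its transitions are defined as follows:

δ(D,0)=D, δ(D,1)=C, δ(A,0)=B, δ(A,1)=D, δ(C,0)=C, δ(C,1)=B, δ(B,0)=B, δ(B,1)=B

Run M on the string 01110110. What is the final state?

D → D → C → B → B → B → B → B → B

B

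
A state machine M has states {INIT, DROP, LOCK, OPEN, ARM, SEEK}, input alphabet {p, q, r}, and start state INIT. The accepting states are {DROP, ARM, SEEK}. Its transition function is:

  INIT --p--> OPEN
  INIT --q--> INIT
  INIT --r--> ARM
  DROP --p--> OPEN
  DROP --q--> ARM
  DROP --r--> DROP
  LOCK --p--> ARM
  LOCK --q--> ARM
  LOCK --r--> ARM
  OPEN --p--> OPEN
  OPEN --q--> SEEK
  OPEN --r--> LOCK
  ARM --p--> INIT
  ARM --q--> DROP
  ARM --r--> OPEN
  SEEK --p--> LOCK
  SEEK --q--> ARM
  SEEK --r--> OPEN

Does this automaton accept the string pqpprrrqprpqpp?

No

start at INIT
read 'p': INIT → OPEN
read 'q': OPEN → SEEK
read 'p': SEEK → LOCK
read 'p': LOCK → ARM
read 'r': ARM → OPEN
read 'r': OPEN → LOCK
read 'r': LOCK → ARM
read 'q': ARM → DROP
read 'p': DROP → OPEN
read 'r': OPEN → LOCK
read 'p': LOCK → ARM
read 'q': ARM → DROP
read 'p': DROP → OPEN
read 'p': OPEN → OPEN
End state OPEN is not accepting.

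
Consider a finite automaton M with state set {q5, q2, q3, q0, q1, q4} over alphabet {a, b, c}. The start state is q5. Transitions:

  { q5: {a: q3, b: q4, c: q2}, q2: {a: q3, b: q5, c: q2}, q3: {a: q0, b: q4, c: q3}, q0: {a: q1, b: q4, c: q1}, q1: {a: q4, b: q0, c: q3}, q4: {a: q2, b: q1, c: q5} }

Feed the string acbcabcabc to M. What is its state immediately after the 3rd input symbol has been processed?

Trace: q5 -a-> q3 -c-> q3 -b-> q4
After 3 symbols: q4.

q4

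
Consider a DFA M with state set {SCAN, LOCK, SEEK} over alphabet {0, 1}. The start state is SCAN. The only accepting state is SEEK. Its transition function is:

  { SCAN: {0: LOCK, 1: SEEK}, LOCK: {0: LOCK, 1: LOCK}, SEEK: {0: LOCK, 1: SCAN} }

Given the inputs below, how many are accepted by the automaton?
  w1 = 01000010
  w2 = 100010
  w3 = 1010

w1:
  start at SCAN
  read '0': SCAN → LOCK
  read '1': LOCK → LOCK
  read '0': LOCK → LOCK
  read '0': LOCK → LOCK
  read '0': LOCK → LOCK
  read '0': LOCK → LOCK
  read '1': LOCK → LOCK
  read '0': LOCK → LOCK
  end LOCK, rejected
w2:
  start at SCAN
  read '1': SCAN → SEEK
  read '0': SEEK → LOCK
  read '0': LOCK → LOCK
  read '0': LOCK → LOCK
  read '1': LOCK → LOCK
  read '0': LOCK → LOCK
  end LOCK, rejected
w3:
  start at SCAN
  read '1': SCAN → SEEK
  read '0': SEEK → LOCK
  read '1': LOCK → LOCK
  read '0': LOCK → LOCK
  end LOCK, rejected

0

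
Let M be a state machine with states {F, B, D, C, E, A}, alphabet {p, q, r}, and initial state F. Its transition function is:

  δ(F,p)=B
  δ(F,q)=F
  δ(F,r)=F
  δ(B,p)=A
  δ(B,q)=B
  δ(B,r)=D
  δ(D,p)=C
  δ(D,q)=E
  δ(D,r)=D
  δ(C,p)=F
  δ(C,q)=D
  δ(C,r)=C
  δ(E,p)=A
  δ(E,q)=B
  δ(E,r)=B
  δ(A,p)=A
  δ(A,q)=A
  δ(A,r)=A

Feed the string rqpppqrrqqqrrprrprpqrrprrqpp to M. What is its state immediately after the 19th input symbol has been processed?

A

F → F → F → B → A → A → A → A → A → A → A → A → A → A → A → A → A → A → A → A
After 19 symbols: A.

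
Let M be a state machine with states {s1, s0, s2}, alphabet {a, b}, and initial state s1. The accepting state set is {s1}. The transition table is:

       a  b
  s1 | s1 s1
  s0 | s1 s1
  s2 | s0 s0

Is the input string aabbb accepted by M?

start at s1
read 'a': s1 → s1
read 'a': s1 → s1
read 'b': s1 → s1
read 'b': s1 → s1
read 'b': s1 → s1
End state s1 is accepting.

Yes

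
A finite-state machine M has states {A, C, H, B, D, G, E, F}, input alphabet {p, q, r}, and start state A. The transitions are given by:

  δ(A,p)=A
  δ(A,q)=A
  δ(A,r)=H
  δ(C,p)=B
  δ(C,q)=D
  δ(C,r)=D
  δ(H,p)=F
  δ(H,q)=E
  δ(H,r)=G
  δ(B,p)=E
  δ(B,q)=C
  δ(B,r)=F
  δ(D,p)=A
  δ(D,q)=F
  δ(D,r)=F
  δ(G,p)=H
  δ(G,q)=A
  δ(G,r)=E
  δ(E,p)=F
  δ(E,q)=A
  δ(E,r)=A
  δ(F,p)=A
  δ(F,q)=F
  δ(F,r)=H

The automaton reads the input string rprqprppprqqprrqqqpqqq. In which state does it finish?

A → H → F → H → E → F → H → F → A → A → H → E → A → A → H → G → A → A → A → A → A → A → A

A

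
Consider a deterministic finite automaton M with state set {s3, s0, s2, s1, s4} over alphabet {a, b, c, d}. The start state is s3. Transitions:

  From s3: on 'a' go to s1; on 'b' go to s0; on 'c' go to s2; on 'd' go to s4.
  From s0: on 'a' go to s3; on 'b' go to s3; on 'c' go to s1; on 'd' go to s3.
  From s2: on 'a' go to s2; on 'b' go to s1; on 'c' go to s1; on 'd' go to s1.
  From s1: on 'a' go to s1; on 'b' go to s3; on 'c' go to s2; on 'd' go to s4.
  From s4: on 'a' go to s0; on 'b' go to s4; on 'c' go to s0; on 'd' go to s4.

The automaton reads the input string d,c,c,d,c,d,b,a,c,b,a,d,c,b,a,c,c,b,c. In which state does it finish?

s2

start at s3
read 'd': s3 → s4
read 'c': s4 → s0
read 'c': s0 → s1
read 'd': s1 → s4
read 'c': s4 → s0
read 'd': s0 → s3
read 'b': s3 → s0
read 'a': s0 → s3
read 'c': s3 → s2
read 'b': s2 → s1
read 'a': s1 → s1
read 'd': s1 → s4
read 'c': s4 → s0
read 'b': s0 → s3
read 'a': s3 → s1
read 'c': s1 → s2
read 'c': s2 → s1
read 'b': s1 → s3
read 'c': s3 → s2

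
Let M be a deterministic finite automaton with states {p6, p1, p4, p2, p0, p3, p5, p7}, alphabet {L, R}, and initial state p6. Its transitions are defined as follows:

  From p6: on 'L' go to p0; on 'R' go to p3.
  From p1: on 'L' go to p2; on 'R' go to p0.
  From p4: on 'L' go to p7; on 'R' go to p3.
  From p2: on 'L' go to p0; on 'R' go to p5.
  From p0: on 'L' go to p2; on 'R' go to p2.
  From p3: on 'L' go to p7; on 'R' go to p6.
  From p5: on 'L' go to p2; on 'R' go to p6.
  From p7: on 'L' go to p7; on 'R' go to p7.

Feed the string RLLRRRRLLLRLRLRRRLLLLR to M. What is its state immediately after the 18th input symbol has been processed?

p7

p6 → p3 → p7 → p7 → p7 → p7 → p7 → p7 → p7 → p7 → p7 → p7 → p7 → p7 → p7 → p7 → p7 → p7 → p7
After 18 symbols: p7.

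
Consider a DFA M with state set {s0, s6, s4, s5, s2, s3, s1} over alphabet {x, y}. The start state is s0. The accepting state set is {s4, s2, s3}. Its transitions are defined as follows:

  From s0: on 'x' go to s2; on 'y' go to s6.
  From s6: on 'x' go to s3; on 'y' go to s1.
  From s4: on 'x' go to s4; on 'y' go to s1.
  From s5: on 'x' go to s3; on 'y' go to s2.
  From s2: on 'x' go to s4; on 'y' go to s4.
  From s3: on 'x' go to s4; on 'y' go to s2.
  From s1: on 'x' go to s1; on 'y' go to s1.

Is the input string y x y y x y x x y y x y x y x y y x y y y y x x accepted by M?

No

start at s0
read 'y': s0 → s6
read 'x': s6 → s3
read 'y': s3 → s2
read 'y': s2 → s4
read 'x': s4 → s4
read 'y': s4 → s1
read 'x': s1 → s1
read 'x': s1 → s1
read 'y': s1 → s1
read 'y': s1 → s1
read 'x': s1 → s1
read 'y': s1 → s1
read 'x': s1 → s1
read 'y': s1 → s1
read 'x': s1 → s1
read 'y': s1 → s1
read 'y': s1 → s1
read 'x': s1 → s1
read 'y': s1 → s1
read 'y': s1 → s1
read 'y': s1 → s1
read 'y': s1 → s1
read 'x': s1 → s1
read 'x': s1 → s1
End state s1 is not accepting.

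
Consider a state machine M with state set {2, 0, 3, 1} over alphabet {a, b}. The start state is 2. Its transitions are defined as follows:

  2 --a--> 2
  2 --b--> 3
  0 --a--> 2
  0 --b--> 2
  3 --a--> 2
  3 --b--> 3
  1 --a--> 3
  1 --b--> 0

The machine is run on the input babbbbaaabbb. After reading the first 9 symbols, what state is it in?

2

2 → 3 → 2 → 3 → 3 → 3 → 3 → 2 → 2 → 2
After 9 symbols: 2.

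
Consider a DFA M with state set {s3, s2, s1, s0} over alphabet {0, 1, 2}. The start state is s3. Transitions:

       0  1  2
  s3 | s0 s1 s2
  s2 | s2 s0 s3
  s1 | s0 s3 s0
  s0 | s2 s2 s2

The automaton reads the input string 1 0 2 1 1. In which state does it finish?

s2

start at s3
read '1': s3 → s1
read '0': s1 → s0
read '2': s0 → s2
read '1': s2 → s0
read '1': s0 → s2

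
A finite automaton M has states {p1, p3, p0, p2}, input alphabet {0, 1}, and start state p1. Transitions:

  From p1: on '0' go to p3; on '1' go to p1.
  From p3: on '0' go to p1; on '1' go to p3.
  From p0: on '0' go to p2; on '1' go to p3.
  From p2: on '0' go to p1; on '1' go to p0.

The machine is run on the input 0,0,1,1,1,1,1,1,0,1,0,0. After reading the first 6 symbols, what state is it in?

start at p1
read '0': p1 → p3
read '0': p3 → p1
read '1': p1 → p1
read '1': p1 → p1
read '1': p1 → p1
read '1': p1 → p1
After 6 symbols: p1.

p1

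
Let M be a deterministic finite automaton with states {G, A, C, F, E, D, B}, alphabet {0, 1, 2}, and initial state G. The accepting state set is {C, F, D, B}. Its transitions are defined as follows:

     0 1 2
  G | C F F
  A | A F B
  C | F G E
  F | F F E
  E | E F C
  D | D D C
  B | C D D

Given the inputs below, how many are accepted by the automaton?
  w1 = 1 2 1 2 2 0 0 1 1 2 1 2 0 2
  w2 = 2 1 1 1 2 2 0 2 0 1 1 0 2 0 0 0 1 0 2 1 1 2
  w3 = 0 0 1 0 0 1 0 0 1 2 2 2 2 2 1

w1:
  start at G
  read '1': G → F
  read '2': F → E
  read '1': E → F
  read '2': F → E
  read '2': E → C
  read '0': C → F
  read '0': F → F
  read '1': F → F
  read '1': F → F
  read '2': F → E
  read '1': E → F
  read '2': F → E
  read '0': E → E
  read '2': E → C
  end C, accepted
w2:
  start at G
  read '2': G → F
  read '1': F → F
  read '1': F → F
  read '1': F → F
  read '2': F → E
  read '2': E → C
  read '0': C → F
  read '2': F → E
  read '0': E → E
  read '1': E → F
  read '1': F → F
  read '0': F → F
  read '2': F → E
  read '0': E → E
  read '0': E → E
  read '0': E → E
  read '1': E → F
  read '0': F → F
  read '2': F → E
  read '1': E → F
  read '1': F → F
  read '2': F → E
  end E, rejected
w3:
  start at G
  read '0': G → C
  read '0': C → F
  read '1': F → F
  read '0': F → F
  read '0': F → F
  read '1': F → F
  read '0': F → F
  read '0': F → F
  read '1': F → F
  read '2': F → E
  read '2': E → C
  read '2': C → E
  read '2': E → C
  read '2': C → E
  read '1': E → F
  end F, accepted

2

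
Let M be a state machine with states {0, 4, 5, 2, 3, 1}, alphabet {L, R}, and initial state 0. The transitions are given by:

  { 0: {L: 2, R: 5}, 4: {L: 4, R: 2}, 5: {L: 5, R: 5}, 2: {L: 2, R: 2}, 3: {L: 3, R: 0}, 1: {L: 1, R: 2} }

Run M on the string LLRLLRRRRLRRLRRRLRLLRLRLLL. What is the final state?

2

start at 0
read 'L': 0 → 2
read 'L': 2 → 2
read 'R': 2 → 2
read 'L': 2 → 2
read 'L': 2 → 2
read 'R': 2 → 2
read 'R': 2 → 2
read 'R': 2 → 2
read 'R': 2 → 2
read 'L': 2 → 2
read 'R': 2 → 2
read 'R': 2 → 2
read 'L': 2 → 2
read 'R': 2 → 2
read 'R': 2 → 2
read 'R': 2 → 2
read 'L': 2 → 2
read 'R': 2 → 2
read 'L': 2 → 2
read 'L': 2 → 2
read 'R': 2 → 2
read 'L': 2 → 2
read 'R': 2 → 2
read 'L': 2 → 2
read 'L': 2 → 2
read 'L': 2 → 2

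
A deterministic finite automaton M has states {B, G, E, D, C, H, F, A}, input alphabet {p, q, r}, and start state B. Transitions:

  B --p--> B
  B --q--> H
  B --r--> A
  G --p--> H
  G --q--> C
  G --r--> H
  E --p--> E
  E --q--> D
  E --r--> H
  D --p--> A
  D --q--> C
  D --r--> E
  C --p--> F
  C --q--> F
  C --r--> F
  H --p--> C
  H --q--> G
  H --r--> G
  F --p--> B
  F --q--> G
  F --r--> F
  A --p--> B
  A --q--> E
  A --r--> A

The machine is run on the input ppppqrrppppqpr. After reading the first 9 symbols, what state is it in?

B → B → B → B → B → H → G → H → C → F
After 9 symbols: F.

F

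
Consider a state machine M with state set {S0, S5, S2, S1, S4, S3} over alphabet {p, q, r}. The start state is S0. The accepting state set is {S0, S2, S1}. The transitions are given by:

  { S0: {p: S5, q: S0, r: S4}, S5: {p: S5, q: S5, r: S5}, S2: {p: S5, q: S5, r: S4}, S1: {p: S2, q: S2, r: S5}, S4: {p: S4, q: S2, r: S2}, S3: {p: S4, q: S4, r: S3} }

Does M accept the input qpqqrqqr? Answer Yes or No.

No

start at S0
read 'q': S0 → S0
read 'p': S0 → S5
read 'q': S5 → S5
read 'q': S5 → S5
read 'r': S5 → S5
read 'q': S5 → S5
read 'q': S5 → S5
read 'r': S5 → S5
End state S5 is not accepting.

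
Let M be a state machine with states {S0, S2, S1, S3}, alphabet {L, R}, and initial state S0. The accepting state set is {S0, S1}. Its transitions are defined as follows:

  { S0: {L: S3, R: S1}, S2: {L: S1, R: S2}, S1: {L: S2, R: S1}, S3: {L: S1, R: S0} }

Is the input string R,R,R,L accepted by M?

start at S0
read 'R': S0 → S1
read 'R': S1 → S1
read 'R': S1 → S1
read 'L': S1 → S2
End state S2 is not accepting.

No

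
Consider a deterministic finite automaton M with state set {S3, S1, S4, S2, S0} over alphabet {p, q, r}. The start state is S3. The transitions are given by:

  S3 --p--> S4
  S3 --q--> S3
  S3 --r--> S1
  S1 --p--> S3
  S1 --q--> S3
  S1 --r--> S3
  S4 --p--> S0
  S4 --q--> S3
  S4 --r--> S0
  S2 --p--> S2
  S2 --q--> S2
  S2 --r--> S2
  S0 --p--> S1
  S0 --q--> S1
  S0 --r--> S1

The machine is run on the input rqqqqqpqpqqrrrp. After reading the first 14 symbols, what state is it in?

S1

start at S3
read 'r': S3 → S1
read 'q': S1 → S3
read 'q': S3 → S3
read 'q': S3 → S3
read 'q': S3 → S3
read 'q': S3 → S3
read 'p': S3 → S4
read 'q': S4 → S3
read 'p': S3 → S4
read 'q': S4 → S3
read 'q': S3 → S3
read 'r': S3 → S1
read 'r': S1 → S3
read 'r': S3 → S1
After 14 symbols: S1.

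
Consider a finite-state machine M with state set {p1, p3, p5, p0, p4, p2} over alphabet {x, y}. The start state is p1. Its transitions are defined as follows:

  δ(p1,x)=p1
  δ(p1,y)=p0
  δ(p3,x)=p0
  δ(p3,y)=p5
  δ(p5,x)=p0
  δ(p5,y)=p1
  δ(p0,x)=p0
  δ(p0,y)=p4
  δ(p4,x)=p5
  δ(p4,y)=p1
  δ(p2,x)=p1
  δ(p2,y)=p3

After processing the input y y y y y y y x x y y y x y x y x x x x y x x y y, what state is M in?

p1

Trace: p1 -y-> p0 -y-> p4 -y-> p1 -y-> p0 -y-> p4 -y-> p1 -y-> p0 -x-> p0 -x-> p0 -y-> p4 -y-> p1 -y-> p0 -x-> p0 -y-> p4 -x-> p5 -y-> p1 -x-> p1 -x-> p1 -x-> p1 -x-> p1 -y-> p0 -x-> p0 -x-> p0 -y-> p4 -y-> p1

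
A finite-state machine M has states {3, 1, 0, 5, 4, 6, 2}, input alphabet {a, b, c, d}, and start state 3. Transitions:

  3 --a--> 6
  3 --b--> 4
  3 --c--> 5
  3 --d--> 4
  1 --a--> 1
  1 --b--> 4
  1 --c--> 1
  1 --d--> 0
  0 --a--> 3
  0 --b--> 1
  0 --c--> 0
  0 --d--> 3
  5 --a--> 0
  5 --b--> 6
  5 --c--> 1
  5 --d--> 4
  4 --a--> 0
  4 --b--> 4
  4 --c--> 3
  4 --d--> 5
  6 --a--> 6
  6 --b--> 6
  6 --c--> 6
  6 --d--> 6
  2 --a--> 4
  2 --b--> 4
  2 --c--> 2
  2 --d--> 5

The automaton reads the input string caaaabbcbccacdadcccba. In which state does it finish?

Trace: 3 -c-> 5 -a-> 0 -a-> 3 -a-> 6 -a-> 6 -b-> 6 -b-> 6 -c-> 6 -b-> 6 -c-> 6 -c-> 6 -a-> 6 -c-> 6 -d-> 6 -a-> 6 -d-> 6 -c-> 6 -c-> 6 -c-> 6 -b-> 6 -a-> 6

6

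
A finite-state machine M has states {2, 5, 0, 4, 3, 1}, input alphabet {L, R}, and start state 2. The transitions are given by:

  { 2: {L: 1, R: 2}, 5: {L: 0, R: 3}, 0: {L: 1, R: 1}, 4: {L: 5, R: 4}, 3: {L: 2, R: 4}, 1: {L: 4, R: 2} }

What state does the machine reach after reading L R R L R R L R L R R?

2 → 1 → 2 → 2 → 1 → 2 → 2 → 1 → 2 → 1 → 2 → 2

2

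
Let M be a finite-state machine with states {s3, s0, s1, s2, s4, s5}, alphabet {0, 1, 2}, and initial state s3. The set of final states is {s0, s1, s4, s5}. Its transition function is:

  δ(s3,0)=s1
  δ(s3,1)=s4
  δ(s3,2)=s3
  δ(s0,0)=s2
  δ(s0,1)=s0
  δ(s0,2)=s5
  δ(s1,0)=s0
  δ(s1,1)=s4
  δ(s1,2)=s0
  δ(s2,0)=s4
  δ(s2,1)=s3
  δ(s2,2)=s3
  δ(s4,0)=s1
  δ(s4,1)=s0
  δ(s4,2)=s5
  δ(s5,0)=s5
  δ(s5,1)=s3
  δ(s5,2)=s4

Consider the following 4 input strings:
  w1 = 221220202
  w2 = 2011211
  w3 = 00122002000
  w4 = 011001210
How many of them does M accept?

3

w1: Trace: s3 -2-> s3 -2-> s3 -1-> s4 -2-> s5 -2-> s4 -0-> s1 -2-> s0 -0-> s2 -2-> s3  → end s3, rejected
w2: Trace: s3 -2-> s3 -0-> s1 -1-> s4 -1-> s0 -2-> s5 -1-> s3 -1-> s4  → end s4, accepted
w3: Trace: s3 -0-> s1 -0-> s0 -1-> s0 -2-> s5 -2-> s4 -0-> s1 -0-> s0 -2-> s5 -0-> s5 -0-> s5 -0-> s5  → end s5, accepted
w4: Trace: s3 -0-> s1 -1-> s4 -1-> s0 -0-> s2 -0-> s4 -1-> s0 -2-> s5 -1-> s3 -0-> s1  → end s1, accepted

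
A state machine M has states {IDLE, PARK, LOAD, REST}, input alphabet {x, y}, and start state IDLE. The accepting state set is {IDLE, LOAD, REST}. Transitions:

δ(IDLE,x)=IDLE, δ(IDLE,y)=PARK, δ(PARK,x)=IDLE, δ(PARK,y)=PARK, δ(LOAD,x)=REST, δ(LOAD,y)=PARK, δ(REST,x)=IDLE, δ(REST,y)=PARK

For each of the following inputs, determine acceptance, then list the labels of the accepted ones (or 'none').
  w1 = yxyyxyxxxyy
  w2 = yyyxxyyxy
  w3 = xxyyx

w3

w1:
  start at IDLE
  read 'y': IDLE → PARK
  read 'x': PARK → IDLE
  read 'y': IDLE → PARK
  read 'y': PARK → PARK
  read 'x': PARK → IDLE
  read 'y': IDLE → PARK
  read 'x': PARK → IDLE
  read 'x': IDLE → IDLE
  read 'x': IDLE → IDLE
  read 'y': IDLE → PARK
  read 'y': PARK → PARK
  end PARK, rejected
w2:
  start at IDLE
  read 'y': IDLE → PARK
  read 'y': PARK → PARK
  read 'y': PARK → PARK
  read 'x': PARK → IDLE
  read 'x': IDLE → IDLE
  read 'y': IDLE → PARK
  read 'y': PARK → PARK
  read 'x': PARK → IDLE
  read 'y': IDLE → PARK
  end PARK, rejected
w3:
  start at IDLE
  read 'x': IDLE → IDLE
  read 'x': IDLE → IDLE
  read 'y': IDLE → PARK
  read 'y': PARK → PARK
  read 'x': PARK → IDLE
  end IDLE, accepted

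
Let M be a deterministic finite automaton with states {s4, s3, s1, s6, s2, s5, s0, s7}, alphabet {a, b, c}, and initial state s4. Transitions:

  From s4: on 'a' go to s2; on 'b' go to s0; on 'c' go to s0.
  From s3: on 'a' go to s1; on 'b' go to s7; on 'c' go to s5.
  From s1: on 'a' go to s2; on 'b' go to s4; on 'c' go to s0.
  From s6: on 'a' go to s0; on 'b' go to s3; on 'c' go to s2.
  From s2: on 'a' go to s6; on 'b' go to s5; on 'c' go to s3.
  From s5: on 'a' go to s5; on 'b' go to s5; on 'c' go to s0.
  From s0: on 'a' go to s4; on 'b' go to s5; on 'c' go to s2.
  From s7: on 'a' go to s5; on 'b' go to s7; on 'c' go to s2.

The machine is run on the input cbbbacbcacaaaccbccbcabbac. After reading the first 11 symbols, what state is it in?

s4

start at s4
read 'c': s4 → s0
read 'b': s0 → s5
read 'b': s5 → s5
read 'b': s5 → s5
read 'a': s5 → s5
read 'c': s5 → s0
read 'b': s0 → s5
read 'c': s5 → s0
read 'a': s0 → s4
read 'c': s4 → s0
read 'a': s0 → s4
After 11 symbols: s4.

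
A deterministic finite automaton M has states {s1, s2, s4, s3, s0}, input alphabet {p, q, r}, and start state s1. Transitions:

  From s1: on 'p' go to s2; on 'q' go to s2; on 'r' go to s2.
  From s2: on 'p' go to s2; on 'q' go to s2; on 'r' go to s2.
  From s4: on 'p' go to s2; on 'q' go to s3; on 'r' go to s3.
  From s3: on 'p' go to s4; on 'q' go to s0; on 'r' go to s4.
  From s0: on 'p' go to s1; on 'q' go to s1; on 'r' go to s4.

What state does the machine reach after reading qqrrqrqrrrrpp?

s2

Trace: s1 -q-> s2 -q-> s2 -r-> s2 -r-> s2 -q-> s2 -r-> s2 -q-> s2 -r-> s2 -r-> s2 -r-> s2 -r-> s2 -p-> s2 -p-> s2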